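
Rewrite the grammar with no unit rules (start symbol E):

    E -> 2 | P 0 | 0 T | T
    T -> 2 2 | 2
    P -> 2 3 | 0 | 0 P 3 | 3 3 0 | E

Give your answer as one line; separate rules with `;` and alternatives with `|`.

Unit pairs: E ⇒* {T}; P ⇒* {E, T}.
Replace each nonterminal's rules with the union of the non-unit rules of every nonterminal it unit-derives.

E -> 2 | P 0 | 0 T | 2 2; T -> 2 2 | 2; P -> 2 | P 0 | 0 T | 2 3 | 0 | 0 P 3 | 3 3 0 | 2 2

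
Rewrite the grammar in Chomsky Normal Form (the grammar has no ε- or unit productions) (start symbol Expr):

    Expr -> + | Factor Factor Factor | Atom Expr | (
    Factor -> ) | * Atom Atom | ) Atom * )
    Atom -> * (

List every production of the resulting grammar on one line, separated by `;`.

Expr -> + | Factor Y1 | Atom Expr | (; Factor -> ) | X1 Y2 | X2 Y3; Atom -> X1 X3; X1 -> *; X2 -> ); X3 -> (; Y1 -> Factor Factor; Y2 -> Atom Atom; Y3 -> Atom Y4; Y4 -> X1 X2

Introduce a nonterminal for each terminal appearing in a rule of length ≥ 2: X1 → *, X2 → ), X3 → (.
Binarize each right-hand side of length ≥ 3 by chaining fresh nonterminals (Y1, Y2, …): affected rules were Expr → Factor Factor Factor; Factor → X1 Atom Atom; Factor → X2 Atom X1 X2.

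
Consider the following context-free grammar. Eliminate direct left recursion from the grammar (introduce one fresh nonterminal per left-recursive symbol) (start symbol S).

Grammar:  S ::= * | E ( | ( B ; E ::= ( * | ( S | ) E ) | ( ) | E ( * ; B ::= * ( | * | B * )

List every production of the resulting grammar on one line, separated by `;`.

Directly left-recursive nonterminals: E, B.
For E: α = {( *}, β = {( *, ( S, ) E ), ( )}. Rewrite as E → β E' and E' → α E' | ε.
For B: α = {* )}, β = {* (, *}. Rewrite as B → β B' and B' → α B' | ε.

S ::= * | E ( | ( B; E ::= ( * E' | ( S E' | ) E ) E' | ( ) E'; B ::= * ( B' | * B'; E' ::= ( * E' | ε; B' ::= * ) B' | ε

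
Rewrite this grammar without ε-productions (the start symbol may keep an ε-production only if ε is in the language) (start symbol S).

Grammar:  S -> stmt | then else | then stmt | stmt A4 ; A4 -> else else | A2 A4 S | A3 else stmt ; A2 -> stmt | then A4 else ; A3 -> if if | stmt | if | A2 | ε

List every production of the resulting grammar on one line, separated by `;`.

S -> stmt | then else | then stmt | stmt A4; A4 -> else else | A2 A4 S | A3 else stmt | else stmt; A2 -> stmt | then A4 else; A3 -> if if | stmt | if | A2

Nullable nonterminals: {A3}.
ε ∉ L(G), so no ε-production is kept.
Expand every rule over subsets of its nullable positions: A4 → A3 else stmt gives A3 else stmt | else stmt.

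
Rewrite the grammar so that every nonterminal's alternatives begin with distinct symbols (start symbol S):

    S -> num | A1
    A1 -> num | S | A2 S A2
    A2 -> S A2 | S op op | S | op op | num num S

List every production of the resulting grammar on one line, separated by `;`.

S -> num | A1; A1 -> num | S | A2 S A2; A2 -> op op | num num S | S A2'; A2' -> A2 | op op | ε

A2 has alternatives sharing prefix 'S': factor to A2 → S A2' with A2' → A2 | op op | ε.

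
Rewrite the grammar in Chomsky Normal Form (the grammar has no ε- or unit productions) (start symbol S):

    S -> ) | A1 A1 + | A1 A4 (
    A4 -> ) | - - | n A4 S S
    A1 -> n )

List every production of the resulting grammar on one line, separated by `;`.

Introduce a nonterminal for each terminal appearing in a rule of length ≥ 2: X1 → +, X2 → (, X3 → -, X4 → n, X5 → ).
Binarize each right-hand side of length ≥ 3 by chaining fresh nonterminals (Y1, Y2, …): affected rules were S → A1 A1 X1; S → A1 A4 X2; A4 → X4 A4 S S.

S -> ) | A1 Y1 | A1 Y2; A4 -> ) | X3 X3 | X4 Y3; A1 -> X4 X5; X1 -> +; X2 -> (; X3 -> -; X4 -> n; X5 -> ); Y1 -> A1 X1; Y2 -> A4 X2; Y3 -> A4 Y4; Y4 -> S S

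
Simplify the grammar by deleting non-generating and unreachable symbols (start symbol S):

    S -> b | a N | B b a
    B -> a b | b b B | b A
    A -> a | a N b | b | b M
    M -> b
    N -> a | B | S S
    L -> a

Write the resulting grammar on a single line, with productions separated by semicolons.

Generating nonterminals: {A, B, L, M, N, S}.
Reachable from S after that: {A, B, M, N, S}.
Removed useless symbols: {L} and every production mentioning them.

S -> b | a N | B b a; B -> a b | b b B | b A; A -> a | a N b | b | b M; M -> b; N -> a | B | S S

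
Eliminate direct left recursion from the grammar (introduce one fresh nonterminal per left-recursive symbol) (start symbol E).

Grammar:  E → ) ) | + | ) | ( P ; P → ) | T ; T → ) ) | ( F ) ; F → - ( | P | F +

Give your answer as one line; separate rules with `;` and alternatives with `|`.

Left recursion appears on F.
For F: α = {+}, β = {- (, P}. Rewrite as F → β F' and F' → α F' | ε.

E → ) ) | + | ) | ( P; P → ) | T; T → ) ) | ( F ); F → - ( F' | P F'; F' → + F' | ε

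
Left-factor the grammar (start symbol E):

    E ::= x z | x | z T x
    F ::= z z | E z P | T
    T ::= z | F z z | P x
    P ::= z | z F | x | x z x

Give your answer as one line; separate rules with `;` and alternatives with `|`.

E has alternatives sharing prefix 'x': factor to E → x E' with E' → z | ε.
P has alternatives sharing prefix 'z': factor to P → z P' with P' → ε | F.
P has alternatives sharing prefix 'x': factor to P → x P'' with P'' → ε | z x.

E ::= z T x | x E'; F ::= z z | E z P | T; T ::= z | F z z | P x; P ::= z P' | x P''; E' ::= z | ε; P' ::= ε | F; P'' ::= ε | z x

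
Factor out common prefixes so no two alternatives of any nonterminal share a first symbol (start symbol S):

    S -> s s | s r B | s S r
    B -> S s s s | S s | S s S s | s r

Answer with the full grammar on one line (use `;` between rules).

S has alternatives sharing prefix 's': factor to S → s S' with S' → s | r B | S r.
B has alternatives sharing prefix 'S s': factor to B → S s B' with B' → s s | ε | S s.

S -> s S'; B -> s r | S s B'; S' -> s | r B | S r; B' -> s s | ε | S s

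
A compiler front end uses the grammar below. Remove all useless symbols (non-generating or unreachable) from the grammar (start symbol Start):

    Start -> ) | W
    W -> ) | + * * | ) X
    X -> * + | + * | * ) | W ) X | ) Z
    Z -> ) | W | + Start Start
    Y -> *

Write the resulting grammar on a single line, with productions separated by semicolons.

Generating nonterminals: {Start, W, X, Y, Z}.
Reachable from Start after that: {Start, W, X, Z}.
Removed useless symbols: {Y} and every production mentioning them.

Start -> ) | W; W -> ) | + * * | ) X; X -> * + | + * | * ) | W ) X | ) Z; Z -> ) | W | + Start Start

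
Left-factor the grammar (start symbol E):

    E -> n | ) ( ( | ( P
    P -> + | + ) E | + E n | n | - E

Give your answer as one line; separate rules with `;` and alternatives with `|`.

P has alternatives sharing prefix '+': factor to P → + P' with P' → ε | ) E | E n.

E -> n | ) ( ( | ( P; P -> n | - E | + P'; P' -> ε | ) E | E n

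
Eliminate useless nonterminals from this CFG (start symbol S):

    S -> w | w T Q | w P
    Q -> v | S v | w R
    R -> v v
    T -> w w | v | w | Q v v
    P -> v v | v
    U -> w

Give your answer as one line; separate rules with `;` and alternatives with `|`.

Generating nonterminals: {P, Q, R, S, T, U}.
Reachable from S after that: {P, Q, R, S, T}.
Removed useless symbols: {U} and every production mentioning them.

S -> w | w T Q | w P; Q -> v | S v | w R; R -> v v; T -> w w | v | w | Q v v; P -> v v | v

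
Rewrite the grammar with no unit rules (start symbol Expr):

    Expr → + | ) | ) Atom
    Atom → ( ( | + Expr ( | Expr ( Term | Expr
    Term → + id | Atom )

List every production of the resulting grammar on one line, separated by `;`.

Unit pairs: Atom ⇒* {Expr}.
For each unit pair (A, B), copy every non-unit production of B to A, then drop all unit productions.

Expr → + | ) | ) Atom; Atom → ( ( | + Expr ( | Expr ( Term | + | ) | ) Atom; Term → + id | Atom )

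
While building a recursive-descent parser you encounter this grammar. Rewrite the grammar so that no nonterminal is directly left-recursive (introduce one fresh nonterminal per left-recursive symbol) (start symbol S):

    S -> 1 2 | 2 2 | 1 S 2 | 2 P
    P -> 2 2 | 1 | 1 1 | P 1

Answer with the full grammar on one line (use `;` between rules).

S -> 1 2 | 2 2 | 1 S 2 | 2 P; P -> 2 2 P' | 1 P' | 1 1 P'; P' -> 1 P' | epsilon

P is directly left-recursive.
For P: α = {1}, β = {2 2, 1, 1 1}. Rewrite as P → β P' and P' → α P' | ε.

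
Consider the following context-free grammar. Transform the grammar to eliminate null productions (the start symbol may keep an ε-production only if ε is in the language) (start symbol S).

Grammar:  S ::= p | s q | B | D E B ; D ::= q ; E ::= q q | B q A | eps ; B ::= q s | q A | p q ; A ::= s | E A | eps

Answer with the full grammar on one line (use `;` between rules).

Nullable nonterminals: {A, E}.
ε ∉ L(G), so no ε-production is kept.
For each production, add variants omitting each subset of nullable occurrences: S → D E B gives D E B | D B. E → B q A gives B q A | B q. B → q A gives q A | q. A → E A gives E A | E.

S ::= p | s q | B | D E B | D B; D ::= q; E ::= q q | B q A | B q; B ::= q s | q A | q | p q; A ::= s | E A | E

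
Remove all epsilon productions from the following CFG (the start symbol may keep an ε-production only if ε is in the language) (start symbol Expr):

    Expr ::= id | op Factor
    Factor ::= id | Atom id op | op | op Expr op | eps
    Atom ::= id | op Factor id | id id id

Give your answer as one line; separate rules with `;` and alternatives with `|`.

Nullable nonterminals: {Factor}.
ε ∉ L(G), so no ε-production is kept.
Expand every rule over subsets of its nullable positions: Expr → op Factor gives op Factor | op. Atom → op Factor id gives op Factor id | op id.

Expr ::= id | op Factor | op; Factor ::= id | Atom id op | op | op Expr op; Atom ::= id | op Factor id | op id | id id id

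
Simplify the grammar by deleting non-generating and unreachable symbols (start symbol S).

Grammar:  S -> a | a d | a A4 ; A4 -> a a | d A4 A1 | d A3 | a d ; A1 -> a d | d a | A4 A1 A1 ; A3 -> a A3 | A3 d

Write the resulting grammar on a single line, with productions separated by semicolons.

S -> a | a d | a A4; A4 -> a a | d A4 A1 | a d; A1 -> a d | d a | A4 A1 A1

Generating nonterminals: {A1, A4, S}.
Reachable from S after that: {A1, A4, S}.
Removed useless symbols: {A3} and every production mentioning them.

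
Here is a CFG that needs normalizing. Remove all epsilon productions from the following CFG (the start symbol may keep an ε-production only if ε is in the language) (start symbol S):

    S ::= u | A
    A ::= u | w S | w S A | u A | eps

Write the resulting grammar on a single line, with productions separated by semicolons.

The nullable symbols are {A, S}.
ε ∈ L(G) since S is nullable, so keep S → ε.
For each production, add variants omitting each subset of nullable occurrences: A → w S gives w S | w. A → w S A gives w S A | w A.

S ::= u | A | eps; A ::= u | w S | w | w S A | w A | u A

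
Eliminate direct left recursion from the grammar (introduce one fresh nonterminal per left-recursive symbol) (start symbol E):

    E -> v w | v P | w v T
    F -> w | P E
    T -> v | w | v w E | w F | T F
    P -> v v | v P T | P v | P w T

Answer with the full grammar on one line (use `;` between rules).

E -> v w | v P | w v T; F -> w | P E; T -> v T' | w T' | v w E T' | w F T'; P -> v v P' | v P T P'; T' -> F T' | ε; P' -> v P' | w T P' | ε

Directly left-recursive nonterminals: T, P.
For T: α = {F}, β = {v, w, v w E, w F}. Rewrite as T → β T' and T' → α T' | ε.
For P: α = {v, w T}, β = {v v, v P T}. Rewrite as P → β P' and P' → α P' | ε.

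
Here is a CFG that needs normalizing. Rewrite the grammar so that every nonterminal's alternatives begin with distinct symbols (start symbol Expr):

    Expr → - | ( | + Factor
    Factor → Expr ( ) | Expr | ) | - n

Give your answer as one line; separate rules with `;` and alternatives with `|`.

Factor has alternatives sharing prefix 'Expr': factor to Factor → Expr Factor1 with Factor1 → ( ) | ε.

Expr → - | ( | + Factor; Factor → ) | - n | Expr Factor1; Factor1 → ( ) | ε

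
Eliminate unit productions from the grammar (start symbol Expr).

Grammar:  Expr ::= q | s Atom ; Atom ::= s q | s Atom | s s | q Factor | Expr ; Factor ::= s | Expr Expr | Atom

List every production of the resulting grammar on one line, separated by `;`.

Expr ::= q | s Atom; Atom ::= s q | s Atom | s s | q Factor | q; Factor ::= s q | s Atom | s s | q Factor | s | Expr Expr | q

Unit pairs: Atom ⇒* {Expr}; Factor ⇒* {Atom, Expr}.
For every A with A ⇒* B via unit rules, add B's non-unit alternatives to A; then delete every rule of the form X → Y.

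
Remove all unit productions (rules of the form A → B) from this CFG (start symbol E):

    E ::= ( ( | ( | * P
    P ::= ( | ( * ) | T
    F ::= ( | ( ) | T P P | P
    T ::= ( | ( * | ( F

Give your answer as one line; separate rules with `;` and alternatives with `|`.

Unit pairs: F ⇒* {P, T}; P ⇒* {T}.
Replace each nonterminal's rules with the union of the non-unit rules of every nonterminal it unit-derives.

E ::= ( ( | ( | * P; P ::= ( | ( * ) | ( * | ( F; F ::= ( | ( ) | T P P | ( * ) | ( * | ( F; T ::= ( | ( * | ( F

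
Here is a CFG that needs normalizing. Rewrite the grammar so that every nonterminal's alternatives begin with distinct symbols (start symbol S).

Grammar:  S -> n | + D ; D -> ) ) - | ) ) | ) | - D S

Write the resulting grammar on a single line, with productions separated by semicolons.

S -> n | + D; D -> - D S | ) D'; D' -> ε | ) D''; D'' -> - | ε

D has alternatives sharing prefix ')': factor to D → ) D' with D' → ) - | ) | ε.
D' has alternatives sharing prefix ')': factor to D' → ) D'' with D'' → - | ε.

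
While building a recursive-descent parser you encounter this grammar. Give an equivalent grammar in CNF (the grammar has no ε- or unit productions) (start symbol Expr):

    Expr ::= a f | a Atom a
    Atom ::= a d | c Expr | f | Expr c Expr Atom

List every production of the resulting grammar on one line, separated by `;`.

Expr ::= X1 X2 | X1 Y1; Atom ::= X1 X3 | X4 Expr | f | Expr Y2; X1 ::= a; X2 ::= f; X3 ::= d; X4 ::= c; Y1 ::= Atom X1; Y2 ::= X4 Y3; Y3 ::= Expr Atom

Introduce a nonterminal for each terminal appearing in a rule of length ≥ 2: X1 → a, X2 → f, X3 → d, X4 → c.
Binarize each right-hand side of length ≥ 3 by chaining fresh nonterminals (Y1, Y2, …): affected rules were Expr → X1 Atom X1; Atom → Expr X4 Expr Atom.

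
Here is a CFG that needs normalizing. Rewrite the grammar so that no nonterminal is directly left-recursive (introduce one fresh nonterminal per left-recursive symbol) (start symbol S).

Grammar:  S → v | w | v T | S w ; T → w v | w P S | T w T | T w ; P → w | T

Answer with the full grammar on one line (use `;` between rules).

S, T are directly left-recursive.
For S: α = {w}, β = {v, w, v T}. Rewrite as S → β S' and S' → α S' | ε.
For T: α = {w T, w}, β = {w v, w P S}. Rewrite as T → β T' and T' → α T' | ε.

S → v S' | w S' | v T S'; T → w v T' | w P S T'; P → w | T; S' → w S' | epsilon; T' → w T T' | w T' | epsilon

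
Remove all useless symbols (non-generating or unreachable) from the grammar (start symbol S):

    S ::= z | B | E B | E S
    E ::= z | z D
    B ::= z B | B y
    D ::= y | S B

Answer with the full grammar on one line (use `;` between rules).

S ::= z | E S; E ::= z | z D; D ::= y

Generating nonterminals: {D, E, S}.
Reachable from S after that: {D, E, S}.
Removed useless symbols: {B} and every production mentioning them.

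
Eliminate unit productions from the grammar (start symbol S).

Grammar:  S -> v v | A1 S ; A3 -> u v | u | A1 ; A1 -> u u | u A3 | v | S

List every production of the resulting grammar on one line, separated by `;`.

S -> v v | A1 S; A3 -> u u | u A3 | v | v v | A1 S | u v | u; A1 -> u u | u A3 | v | v v | A1 S

Unit pairs: A1 ⇒* {S}; A3 ⇒* {A1, S}.
For each unit pair (A, B), copy every non-unit production of B to A, then drop all unit productions.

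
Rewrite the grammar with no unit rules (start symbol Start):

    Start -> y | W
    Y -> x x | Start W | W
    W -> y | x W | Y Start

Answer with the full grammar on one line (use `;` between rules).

Start -> y | x W | Y Start; Y -> y | x W | Y Start | x x | Start W; W -> y | x W | Y Start

Unit pairs: Start ⇒* {W}; Y ⇒* {W}.
For every A with A ⇒* B via unit rules, add B's non-unit alternatives to A; then delete every rule of the form X → Y.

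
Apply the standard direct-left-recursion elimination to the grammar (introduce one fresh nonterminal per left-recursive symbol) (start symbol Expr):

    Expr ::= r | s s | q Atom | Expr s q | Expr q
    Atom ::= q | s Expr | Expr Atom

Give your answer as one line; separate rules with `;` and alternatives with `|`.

Expr is directly left-recursive.
For Expr: α = {s q, q}, β = {r, s s, q Atom}. Rewrite as Expr → β Expr1 and Expr1 → α Expr1 | ε.

Expr ::= r Expr1 | s s Expr1 | q Atom Expr1; Atom ::= q | s Expr | Expr Atom; Expr1 ::= s q Expr1 | q Expr1 | ε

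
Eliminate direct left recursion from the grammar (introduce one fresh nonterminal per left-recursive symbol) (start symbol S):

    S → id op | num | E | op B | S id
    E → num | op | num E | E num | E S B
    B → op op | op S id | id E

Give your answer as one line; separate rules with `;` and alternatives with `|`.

S → id op S' | num S' | E S' | op B S'; E → num E' | op E' | num E E'; B → op op | op S id | id E; S' → id S' | ε; E' → num E' | S B E' | ε

S, E are directly left-recursive.
For S: α = {id}, β = {id op, num, E, op B}. Rewrite as S → β S' and S' → α S' | ε.
For E: α = {num, S B}, β = {num, op, num E}. Rewrite as E → β E' and E' → α E' | ε.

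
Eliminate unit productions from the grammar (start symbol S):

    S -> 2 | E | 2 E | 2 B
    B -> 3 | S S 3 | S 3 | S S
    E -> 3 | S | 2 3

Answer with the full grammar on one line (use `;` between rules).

S -> 3 | 2 3 | 2 | 2 E | 2 B; B -> 3 | S S 3 | S 3 | S S; E -> 3 | 2 3 | 2 | 2 E | 2 B

Unit pairs: E ⇒* {S}; S ⇒* {E}.
Replace each nonterminal's rules with the union of the non-unit rules of every nonterminal it unit-derives.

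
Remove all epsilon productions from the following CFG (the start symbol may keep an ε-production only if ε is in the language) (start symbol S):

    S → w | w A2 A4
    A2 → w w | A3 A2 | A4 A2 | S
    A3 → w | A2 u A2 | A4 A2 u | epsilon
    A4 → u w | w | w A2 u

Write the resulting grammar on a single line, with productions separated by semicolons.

Nullable set = {A3}.
ε ∉ L(G), so no ε-production is kept.

S → w | w A2 A4; A2 → w w | A3 A2 | A4 A2 | S; A3 → w | A2 u A2 | A4 A2 u; A4 → u w | w | w A2 u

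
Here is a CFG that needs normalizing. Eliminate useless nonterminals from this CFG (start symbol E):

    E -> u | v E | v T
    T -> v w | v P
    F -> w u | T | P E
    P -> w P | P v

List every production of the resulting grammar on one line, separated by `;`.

E -> u | v E | v T; T -> v w

Generating nonterminals: {E, F, T}.
Reachable from E after that: {E, T}.
Removed useless symbols: {F, P} and every production mentioning them.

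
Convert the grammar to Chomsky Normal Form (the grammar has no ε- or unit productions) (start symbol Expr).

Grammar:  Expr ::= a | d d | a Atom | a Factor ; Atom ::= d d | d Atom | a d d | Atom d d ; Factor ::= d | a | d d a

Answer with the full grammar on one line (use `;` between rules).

Expr ::= a | X1 X1 | X2 Atom | X2 Factor; Atom ::= X1 X1 | X1 Atom | X2 Y1 | Atom Y2; Factor ::= d | a | X1 Y3; X1 ::= d; X2 ::= a; Y1 ::= X1 X1; Y2 ::= X1 X1; Y3 ::= X1 X2

Introduce a nonterminal for each terminal appearing in a rule of length ≥ 2: X1 → d, X2 → a.
Binarize each right-hand side of length ≥ 3 by chaining fresh nonterminals (Y1, Y2, …): affected rules were Atom → X2 X1 X1; Atom → Atom X1 X1; Factor → X1 X1 X2.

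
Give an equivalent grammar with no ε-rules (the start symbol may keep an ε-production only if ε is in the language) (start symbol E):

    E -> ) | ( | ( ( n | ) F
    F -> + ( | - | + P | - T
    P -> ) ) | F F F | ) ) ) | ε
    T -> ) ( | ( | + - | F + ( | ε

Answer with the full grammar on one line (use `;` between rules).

Nullable nonterminals: {P, T}.
ε ∉ L(G), so no ε-production is kept.
For each production, add variants omitting each subset of nullable occurrences: F → + P gives + P | +.

E -> ) | ( | ( ( n | ) F; F -> + ( | - | + P | + | - T; P -> ) ) | F F F | ) ) ); T -> ) ( | ( | + - | F + (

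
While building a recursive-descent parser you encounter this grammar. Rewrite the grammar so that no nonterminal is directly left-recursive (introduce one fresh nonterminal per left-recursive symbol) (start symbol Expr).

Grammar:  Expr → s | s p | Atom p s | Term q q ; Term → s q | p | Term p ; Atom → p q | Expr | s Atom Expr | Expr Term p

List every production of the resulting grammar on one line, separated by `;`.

Expr → s | s p | Atom p s | Term q q; Term → s q Term1 | p Term1; Atom → p q | Expr | s Atom Expr | Expr Term p; Term1 → p Term1 | ε

Left recursion appears on Term.
For Term: α = {p}, β = {s q, p}. Rewrite as Term → β Term1 and Term1 → α Term1 | ε.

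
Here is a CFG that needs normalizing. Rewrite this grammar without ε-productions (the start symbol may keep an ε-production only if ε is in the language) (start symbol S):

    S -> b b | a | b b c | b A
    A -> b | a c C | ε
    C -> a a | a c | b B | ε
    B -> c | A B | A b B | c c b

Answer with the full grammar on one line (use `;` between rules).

The nullable symbols are {A, C}.
ε ∉ L(G), so no ε-production is kept.
For each production, add variants omitting each subset of nullable occurrences: S → b A gives b A | b. A → a c C gives a c C | a c. B → A b B gives A b B | b B.

S -> b b | a | b b c | b A | b; A -> b | a c C | a c; C -> a a | a c | b B; B -> c | A B | A b B | b B | c c b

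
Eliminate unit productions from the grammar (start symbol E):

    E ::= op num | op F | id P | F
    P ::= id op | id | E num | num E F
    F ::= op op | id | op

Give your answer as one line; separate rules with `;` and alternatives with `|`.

Unit pairs: E ⇒* {F}.
For every A with A ⇒* B via unit rules, add B's non-unit alternatives to A; then delete every rule of the form X → Y.

E ::= op num | op F | id P | op op | id | op; P ::= id op | id | E num | num E F; F ::= op op | id | op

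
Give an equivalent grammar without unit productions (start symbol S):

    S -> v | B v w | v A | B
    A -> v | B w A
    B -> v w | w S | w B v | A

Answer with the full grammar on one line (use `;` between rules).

Unit pairs: B ⇒* {A}; S ⇒* {A, B}.
For each unit pair (A, B), copy every non-unit production of B to A, then drop all unit productions.

S -> v w | w S | w B v | v | B v w | v A | B w A; A -> v | B w A; B -> v w | w S | w B v | v | B w A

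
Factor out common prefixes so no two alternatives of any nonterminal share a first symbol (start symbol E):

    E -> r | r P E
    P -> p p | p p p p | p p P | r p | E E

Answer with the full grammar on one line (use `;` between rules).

E has alternatives sharing prefix 'r': factor to E → r E' with E' → ε | P E.
P has alternatives sharing prefix 'p p': factor to P → p p P' with P' → ε | p p | P.

E -> r E'; P -> r p | E E | p p P'; E' -> ε | P E; P' -> ε | p p | P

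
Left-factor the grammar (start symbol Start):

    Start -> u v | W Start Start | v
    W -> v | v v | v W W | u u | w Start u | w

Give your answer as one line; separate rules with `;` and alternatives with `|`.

Start -> u v | W Start Start | v; W -> u u | v W1 | w W2; W1 -> eps | v | W W; W2 -> Start u | eps

W has alternatives sharing prefix 'v': factor to W → v W1 with W1 → ε | v | W W.
W has alternatives sharing prefix 'w': factor to W → w W2 with W2 → Start u | ε.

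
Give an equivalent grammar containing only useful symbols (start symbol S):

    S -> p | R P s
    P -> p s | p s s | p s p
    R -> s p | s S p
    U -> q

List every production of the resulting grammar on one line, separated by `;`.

Generating nonterminals: {P, R, S, U}.
Reachable from S after that: {P, R, S}.
Removed useless symbols: {U} and every production mentioning them.

S -> p | R P s; P -> p s | p s s | p s p; R -> s p | s S p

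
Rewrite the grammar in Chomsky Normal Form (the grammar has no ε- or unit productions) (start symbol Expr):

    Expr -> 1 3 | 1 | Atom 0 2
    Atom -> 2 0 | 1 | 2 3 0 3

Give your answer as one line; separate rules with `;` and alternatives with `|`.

Expr -> X1 X2 | 1 | Atom Y1; Atom -> X4 X3 | 1 | X4 Y2; X1 -> 1; X2 -> 3; X3 -> 0; X4 -> 2; Y1 -> X3 X4; Y2 -> X2 Y3; Y3 -> X3 X2

Introduce a nonterminal for each terminal appearing in a rule of length ≥ 2: X1 → 1, X2 → 3, X3 → 0, X4 → 2.
Binarize each right-hand side of length ≥ 3 by chaining fresh nonterminals (Y1, Y2, …): affected rules were Expr → Atom X3 X4; Atom → X4 X2 X3 X2.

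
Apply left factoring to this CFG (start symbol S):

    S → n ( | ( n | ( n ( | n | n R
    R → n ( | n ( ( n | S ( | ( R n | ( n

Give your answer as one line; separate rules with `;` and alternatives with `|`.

S → n S' | ( n S''; R → S ( | n ( R' | ( R''; S' → ( | eps | R; S'' → eps | (; R' → eps | ( n; R'' → R n | n

S has alternatives sharing prefix 'n': factor to S → n S' with S' → ( | ε | R.
S has alternatives sharing prefix '( n': factor to S → ( n S'' with S'' → ε | (.
R has alternatives sharing prefix 'n (': factor to R → n ( R' with R' → ε | ( n.
R has alternatives sharing prefix '(': factor to R → ( R'' with R'' → R n | n.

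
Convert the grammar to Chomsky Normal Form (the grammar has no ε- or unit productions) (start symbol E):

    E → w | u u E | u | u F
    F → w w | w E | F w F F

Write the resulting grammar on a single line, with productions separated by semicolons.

E → w | X1 Y1 | u | X1 F; F → X2 X2 | X2 E | F Y2; X1 → u; X2 → w; Y1 → X1 E; Y2 → X2 Y3; Y3 → F F

Introduce a nonterminal for each terminal appearing in a rule of length ≥ 2: X1 → u, X2 → w.
Binarize each right-hand side of length ≥ 3 by chaining fresh nonterminals (Y1, Y2, …): affected rules were E → X1 X1 E; F → F X2 F F.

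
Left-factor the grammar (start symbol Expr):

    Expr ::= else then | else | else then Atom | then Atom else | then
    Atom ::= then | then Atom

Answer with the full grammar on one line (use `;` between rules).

Expr ::= else Expr1 | then Expr2; Atom ::= then Atom1; Expr1 ::= ε | then Expr11; Expr2 ::= Atom else | ε; Atom1 ::= ε | Atom; Expr11 ::= ε | Atom

Expr has alternatives sharing prefix 'else': factor to Expr → else Expr1 with Expr1 → then | ε | then Atom.
Expr has alternatives sharing prefix 'then': factor to Expr → then Expr2 with Expr2 → Atom else | ε.
Atom has alternatives sharing prefix 'then': factor to Atom → then Atom1 with Atom1 → ε | Atom.
Expr1 has alternatives sharing prefix 'then': factor to Expr1 → then Expr11 with Expr11 → ε | Atom.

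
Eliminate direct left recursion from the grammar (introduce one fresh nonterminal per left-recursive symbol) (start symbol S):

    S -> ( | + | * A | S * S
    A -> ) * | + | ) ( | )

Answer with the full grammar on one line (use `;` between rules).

S -> ( S' | + S' | * A S'; A -> ) * | + | ) ( | ); S' -> * S S' | ε

S is directly left-recursive.
For S: α = {* S}, β = {(, +, * A}. Rewrite as S → β S' and S' → α S' | ε.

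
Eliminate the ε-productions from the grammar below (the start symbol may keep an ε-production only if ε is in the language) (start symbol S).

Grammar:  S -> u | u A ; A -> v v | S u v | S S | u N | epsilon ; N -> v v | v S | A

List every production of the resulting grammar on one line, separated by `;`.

S -> u | u A; A -> v v | S u v | S S | u N | u; N -> v v | v S | A

Nullable nonterminals: {A, N}.
ε ∉ L(G), so no ε-production is kept.
Add the nullable-subset variants: A → u N gives u N | u.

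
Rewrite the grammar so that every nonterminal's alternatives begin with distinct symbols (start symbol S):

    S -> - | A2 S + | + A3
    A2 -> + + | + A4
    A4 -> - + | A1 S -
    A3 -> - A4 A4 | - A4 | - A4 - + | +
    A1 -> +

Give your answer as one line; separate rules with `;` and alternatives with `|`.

A2 has alternatives sharing prefix '+': factor to A2 → + A2' with A2' → + | A4.
A3 has alternatives sharing prefix '- A4': factor to A3 → - A4 A3' with A3' → A4 | ε | - +.

S -> - | A2 S + | + A3; A2 -> + A2'; A4 -> - + | A1 S -; A3 -> + | - A4 A3'; A1 -> +; A2' -> + | A4; A3' -> A4 | ε | - +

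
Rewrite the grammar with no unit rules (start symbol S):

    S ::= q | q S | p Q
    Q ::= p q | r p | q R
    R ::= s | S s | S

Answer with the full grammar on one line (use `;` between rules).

S ::= q | q S | p Q; Q ::= p q | r p | q R; R ::= q | q S | p Q | s | S s

Unit pairs: R ⇒* {S}.
For every A with A ⇒* B via unit rules, add B's non-unit alternatives to A; then delete every rule of the form X → Y.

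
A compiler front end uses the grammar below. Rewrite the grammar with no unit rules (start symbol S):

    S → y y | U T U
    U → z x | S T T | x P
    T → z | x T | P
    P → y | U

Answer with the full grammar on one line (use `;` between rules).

Unit pairs: P ⇒* {U}; T ⇒* {P, U}.
For every A with A ⇒* B via unit rules, add B's non-unit alternatives to A; then delete every rule of the form X → Y.

S → y y | U T U; U → z x | S T T | x P; T → z x | S T T | x P | y | z | x T; P → z x | S T T | x P | y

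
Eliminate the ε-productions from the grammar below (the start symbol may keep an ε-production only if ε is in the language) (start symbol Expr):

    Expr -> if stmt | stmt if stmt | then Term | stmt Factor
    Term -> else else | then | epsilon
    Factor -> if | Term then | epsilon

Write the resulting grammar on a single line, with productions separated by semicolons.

Expr -> if stmt | stmt if stmt | then Term | then | stmt Factor | stmt; Term -> else else | then; Factor -> if | Term then | then

Nullable nonterminals: {Factor, Term}.
ε ∉ L(G), so no ε-production is kept.
Add the nullable-subset variants: Expr → then Term gives then Term | then. Expr → stmt Factor gives stmt Factor | stmt. Factor → Term then gives Term then | then.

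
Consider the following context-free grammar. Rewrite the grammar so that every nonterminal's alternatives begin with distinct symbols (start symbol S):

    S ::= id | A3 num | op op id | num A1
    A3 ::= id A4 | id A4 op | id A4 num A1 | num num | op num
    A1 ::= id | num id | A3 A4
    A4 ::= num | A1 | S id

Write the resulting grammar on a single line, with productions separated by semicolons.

S ::= id | A3 num | op op id | num A1; A3 ::= num num | op num | id A4 A3'; A1 ::= id | num id | A3 A4; A4 ::= num | A1 | S id; A3' ::= ε | op | num A1

A3 has alternatives sharing prefix 'id A4': factor to A3 → id A4 A3' with A3' → ε | op | num A1.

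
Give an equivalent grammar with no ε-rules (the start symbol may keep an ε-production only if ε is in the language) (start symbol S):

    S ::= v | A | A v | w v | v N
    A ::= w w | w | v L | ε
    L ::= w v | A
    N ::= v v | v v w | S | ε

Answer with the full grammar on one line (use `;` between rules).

S ::= v | A | A v | w v | v N | ε; A ::= w w | w | v L | v; L ::= w v | A; N ::= v v | v v w | S

Nullable set = {A, L, N, S}.
ε ∈ L(G) since S is nullable, so keep S → ε.
For each production, add variants omitting each subset of nullable occurrences: A → v L gives v L | v.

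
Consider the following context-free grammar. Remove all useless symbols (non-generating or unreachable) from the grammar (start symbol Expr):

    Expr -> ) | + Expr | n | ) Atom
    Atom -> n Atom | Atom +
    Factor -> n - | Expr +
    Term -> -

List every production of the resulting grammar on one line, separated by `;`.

Generating nonterminals: {Expr, Factor, Term}.
Reachable from Expr after that: {Expr}.
Removed useless symbols: {Atom, Factor, Term} and every production mentioning them.

Expr -> ) | + Expr | n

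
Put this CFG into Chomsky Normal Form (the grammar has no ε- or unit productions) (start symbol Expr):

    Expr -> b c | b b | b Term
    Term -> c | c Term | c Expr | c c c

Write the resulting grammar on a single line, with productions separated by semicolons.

Introduce a nonterminal for each terminal appearing in a rule of length ≥ 2: X1 → b, X2 → c.
Binarize each right-hand side of length ≥ 3 by chaining fresh nonterminals (Y1, Y2, …): affected rules were Term → X2 X2 X2.

Expr -> X1 X2 | X1 X1 | X1 Term; Term -> c | X2 Term | X2 Expr | X2 Y1; X1 -> b; X2 -> c; Y1 -> X2 X2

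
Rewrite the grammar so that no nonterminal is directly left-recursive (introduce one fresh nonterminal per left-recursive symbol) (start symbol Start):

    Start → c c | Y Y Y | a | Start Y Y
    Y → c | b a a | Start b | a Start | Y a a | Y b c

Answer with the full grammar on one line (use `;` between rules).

Start → c c Start1 | Y Y Y Start1 | a Start1; Y → c Y1 | b a a Y1 | Start b Y1 | a Start Y1; Start1 → Y Y Start1 | ε; Y1 → a a Y1 | b c Y1 | ε

Directly left-recursive nonterminals: Start, Y.
For Start: α = {Y Y}, β = {c c, Y Y Y, a}. Rewrite as Start → β Start1 and Start1 → α Start1 | ε.
For Y: α = {a a, b c}, β = {c, b a a, Start b, a Start}. Rewrite as Y → β Y1 and Y1 → α Y1 | ε.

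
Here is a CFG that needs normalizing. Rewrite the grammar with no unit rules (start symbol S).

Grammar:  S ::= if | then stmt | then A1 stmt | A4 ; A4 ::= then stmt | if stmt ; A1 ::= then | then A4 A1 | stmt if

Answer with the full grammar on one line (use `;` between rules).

S ::= then stmt | if stmt | if | then A1 stmt; A4 ::= then stmt | if stmt; A1 ::= then | then A4 A1 | stmt if

Unit pairs: S ⇒* {A4}.
For every A with A ⇒* B via unit rules, add B's non-unit alternatives to A; then delete every rule of the form X → Y.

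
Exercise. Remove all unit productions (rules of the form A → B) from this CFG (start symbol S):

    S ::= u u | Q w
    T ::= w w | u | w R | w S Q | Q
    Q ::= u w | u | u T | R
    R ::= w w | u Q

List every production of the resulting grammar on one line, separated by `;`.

Unit pairs: Q ⇒* {R}; T ⇒* {Q, R}.
For every A with A ⇒* B via unit rules, add B's non-unit alternatives to A; then delete every rule of the form X → Y.

S ::= u u | Q w; T ::= w w | u Q | u w | u | u T | w R | w S Q; Q ::= w w | u Q | u w | u | u T; R ::= w w | u Q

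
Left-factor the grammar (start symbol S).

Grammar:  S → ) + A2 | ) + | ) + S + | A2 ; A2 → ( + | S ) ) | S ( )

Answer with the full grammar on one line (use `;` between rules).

S has alternatives sharing prefix ') +': factor to S → ) + S' with S' → A2 | ε | S +.
A2 has alternatives sharing prefix 'S': factor to A2 → S A2' with A2' → ) ) | ( ).

S → A2 | ) + S'; A2 → ( + | S A2'; S' → A2 | ε | S +; A2' → ) ) | ( )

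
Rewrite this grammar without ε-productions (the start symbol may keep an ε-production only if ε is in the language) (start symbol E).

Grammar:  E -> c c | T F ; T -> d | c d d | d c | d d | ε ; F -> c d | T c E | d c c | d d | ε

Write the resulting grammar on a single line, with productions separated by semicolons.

E -> c c | T F | T | F | ε; T -> d | c d d | d c | d d; F -> c d | T c E | T c | c E | c | d c c | d d

Nullable set = {E, F, T}.
ε ∈ L(G) since E is nullable, so keep E → ε.
For each production, add variants omitting each subset of nullable occurrences: E → T F gives T F | T | F. F → T c E gives T c E | T c | c E | c.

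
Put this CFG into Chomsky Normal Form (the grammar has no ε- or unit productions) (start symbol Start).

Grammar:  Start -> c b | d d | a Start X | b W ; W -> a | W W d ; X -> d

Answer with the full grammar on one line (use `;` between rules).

Introduce a nonterminal for each terminal appearing in a rule of length ≥ 2: X1 → c, X2 → b, X3 → d, X4 → a.
Binarize each right-hand side of length ≥ 3 by chaining fresh nonterminals (Y1, Y2, …): affected rules were Start → X4 Start X; W → W W X3.

Start -> X1 X2 | X3 X3 | X4 Y1 | X2 W; W -> a | W Y2; X -> d; X1 -> c; X2 -> b; X3 -> d; X4 -> a; Y1 -> Start X; Y2 -> W X3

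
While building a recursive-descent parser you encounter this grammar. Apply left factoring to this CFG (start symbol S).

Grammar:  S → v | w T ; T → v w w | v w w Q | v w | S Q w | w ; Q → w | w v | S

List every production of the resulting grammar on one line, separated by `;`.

S → v | w T; T → S Q w | w | v w T'; Q → S | w Q'; T' → ε | w T''; Q' → ε | v; T'' → ε | Q

T has alternatives sharing prefix 'v w': factor to T → v w T' with T' → w | w Q | ε.
Q has alternatives sharing prefix 'w': factor to Q → w Q' with Q' → ε | v.
T' has alternatives sharing prefix 'w': factor to T' → w T'' with T'' → ε | Q.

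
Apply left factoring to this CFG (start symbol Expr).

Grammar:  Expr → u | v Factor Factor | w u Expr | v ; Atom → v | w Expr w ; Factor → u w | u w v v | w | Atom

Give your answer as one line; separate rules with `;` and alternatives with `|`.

Expr has alternatives sharing prefix 'v': factor to Expr → v Expr1 with Expr1 → Factor Factor | ε.
Factor has alternatives sharing prefix 'u w': factor to Factor → u w Factor1 with Factor1 → ε | v v.

Expr → u | w u Expr | v Expr1; Atom → v | w Expr w; Factor → w | Atom | u w Factor1; Expr1 → Factor Factor | eps; Factor1 → eps | v v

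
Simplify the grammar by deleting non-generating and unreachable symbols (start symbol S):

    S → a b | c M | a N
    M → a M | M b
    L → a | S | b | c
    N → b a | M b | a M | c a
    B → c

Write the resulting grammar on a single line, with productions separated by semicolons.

S → a b | a N; N → b a | c a

Generating nonterminals: {B, L, N, S}.
Reachable from S after that: {N, S}.
Removed useless symbols: {B, L, M} and every production mentioning them.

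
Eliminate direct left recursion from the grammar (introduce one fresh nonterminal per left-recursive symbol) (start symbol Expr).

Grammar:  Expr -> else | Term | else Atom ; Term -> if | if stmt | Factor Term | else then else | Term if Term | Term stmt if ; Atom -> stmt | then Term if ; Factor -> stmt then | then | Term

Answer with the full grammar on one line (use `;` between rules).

Term is directly left-recursive.
For Term: α = {if Term, stmt if}, β = {if, if stmt, Factor Term, else then else}. Rewrite as Term → β Term1 and Term1 → α Term1 | ε.

Expr -> else | Term | else Atom; Term -> if Term1 | if stmt Term1 | Factor Term Term1 | else then else Term1; Atom -> stmt | then Term if; Factor -> stmt then | then | Term; Term1 -> if Term Term1 | stmt if Term1 | eps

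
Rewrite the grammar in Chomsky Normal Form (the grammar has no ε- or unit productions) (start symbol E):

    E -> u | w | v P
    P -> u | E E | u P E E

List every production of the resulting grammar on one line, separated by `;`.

E -> u | w | X1 P; P -> u | E E | X2 Y1; X1 -> v; X2 -> u; Y1 -> P Y2; Y2 -> E E

Introduce a nonterminal for each terminal appearing in a rule of length ≥ 2: X1 → v, X2 → u.
Binarize each right-hand side of length ≥ 3 by chaining fresh nonterminals (Y1, Y2, …): affected rules were P → X2 P E E.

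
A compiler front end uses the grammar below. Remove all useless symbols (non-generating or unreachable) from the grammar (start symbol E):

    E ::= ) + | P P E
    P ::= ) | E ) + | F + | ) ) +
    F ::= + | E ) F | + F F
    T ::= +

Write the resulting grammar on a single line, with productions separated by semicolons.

E ::= ) + | P P E; P ::= ) | E ) + | F + | ) ) +; F ::= + | E ) F | + F F

Generating nonterminals: {E, F, P, T}.
Reachable from E after that: {E, F, P}.
Removed useless symbols: {T} and every production mentioning them.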